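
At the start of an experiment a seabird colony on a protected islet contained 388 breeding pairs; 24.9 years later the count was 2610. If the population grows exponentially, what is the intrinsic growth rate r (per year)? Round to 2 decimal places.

From N(t) = N₀·e^(rt): e^(r·24.9) = 2610/388 = 6.7268.
r·24.9 = ln(6.7268) = 1.9061, so r = 1.9061/24.9 = 0.07655.

0.08 per year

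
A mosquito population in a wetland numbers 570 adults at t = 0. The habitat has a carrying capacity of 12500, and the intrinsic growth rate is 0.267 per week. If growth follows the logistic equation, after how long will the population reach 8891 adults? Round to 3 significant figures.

A = (K − N₀)/N₀ = (12500 − 570)/570 = 20.93.
Solve 12500/(1 + 20.93·e^(−0.267t)) = 8891: 1 + 20.93·e^(−0.267t) = 1.4059, so e^(−0.267t) = 0.0193941.
−0.267·t = ln(0.0193941) = -3.9428, so t = 3.9428/0.267 = 14.767.

14.8 weeks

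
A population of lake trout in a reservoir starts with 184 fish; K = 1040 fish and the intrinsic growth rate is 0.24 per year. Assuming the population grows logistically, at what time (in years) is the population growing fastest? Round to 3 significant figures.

6.41 years

Logistic growth is fastest at N = K/2 = 520.
A = (K − N₀)/N₀ = 4.6522. Set K/(1 + A·e^(−rt)) = K/2 → A·e^(−rt) = 1.
e^(−0.24t) = 1/4.6522 = 0.214953, so t = ln(4.6522)/0.24 = 1.5373/0.24 = 6.4056.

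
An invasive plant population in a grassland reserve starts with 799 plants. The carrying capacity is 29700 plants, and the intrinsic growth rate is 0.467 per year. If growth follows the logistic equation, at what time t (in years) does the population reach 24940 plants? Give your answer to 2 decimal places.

11.23 years

A = (K − N₀)/N₀ = (29700 − 799)/799 = 36.171.
Solve 29700/(1 + 36.171·e^(−0.467t)) = 24940: 1 + 36.171·e^(−0.467t) = 1.1909, so e^(−0.467t) = 0.00527648.
−0.467·t = ln(0.00527648) = -5.2445, so t = 5.2445/0.467 = 11.23.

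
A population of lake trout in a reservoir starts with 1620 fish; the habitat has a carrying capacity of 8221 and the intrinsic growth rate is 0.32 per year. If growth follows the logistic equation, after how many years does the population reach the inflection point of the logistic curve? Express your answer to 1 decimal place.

4.4 years

Logistic growth is fastest at N = K/2 = 4110.5.
A = (K − N₀)/N₀ = 4.0747. Set K/(1 + A·e^(−rt)) = K/2 → A·e^(−rt) = 1.
e^(−0.32t) = 1/4.0747 = 0.245417, so t = ln(4.0747)/0.32 = 1.4048/0.32 = 4.39.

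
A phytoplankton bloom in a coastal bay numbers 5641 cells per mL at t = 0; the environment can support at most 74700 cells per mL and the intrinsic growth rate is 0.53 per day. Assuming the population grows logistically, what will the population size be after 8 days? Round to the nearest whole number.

A = (K − N₀)/N₀ = (74700 − 5641)/5641 = 12.242.
N(t) = K/(1 + A·e^(−rt)) = 74700/(1 + 12.242×e^(−0.53×8)).
e^(−4.24) = 0.014408; denominator = 1 + 12.242×0.014408 = 1.1764.
N = 74700/1.1764 = 63499.8.

63500 cells per mL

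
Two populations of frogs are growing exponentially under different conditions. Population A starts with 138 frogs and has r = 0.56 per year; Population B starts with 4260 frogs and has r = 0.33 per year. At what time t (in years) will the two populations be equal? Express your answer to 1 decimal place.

Set 138·e^(0.56t) = 4260·e^(0.33t).
e^((0.56 − 0.33)t) = 4260/138 → e^(0.23·t) = 30.87.
0.23·t = ln(30.87) = 3.4298, so t = 3.4298/0.23 = 14.912.

14.9 years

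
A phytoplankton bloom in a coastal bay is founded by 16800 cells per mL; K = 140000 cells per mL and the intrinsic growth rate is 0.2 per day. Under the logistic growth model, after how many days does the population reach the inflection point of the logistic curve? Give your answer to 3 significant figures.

Logistic growth is fastest at N = K/2 = 70000.
A = (K − N₀)/N₀ = 7.3333. Set K/(1 + A·e^(−rt)) = K/2 → A·e^(−rt) = 1.
e^(−0.2t) = 1/7.3333 = 0.136364, so t = ln(7.3333)/0.2 = 1.9924/0.2 = 9.9622.

9.96 days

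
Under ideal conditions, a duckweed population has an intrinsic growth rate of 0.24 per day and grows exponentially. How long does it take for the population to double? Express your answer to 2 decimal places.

Doubling time t_d = ln(2)/r = 0.6931/0.24 = 2.8881.

2.89 days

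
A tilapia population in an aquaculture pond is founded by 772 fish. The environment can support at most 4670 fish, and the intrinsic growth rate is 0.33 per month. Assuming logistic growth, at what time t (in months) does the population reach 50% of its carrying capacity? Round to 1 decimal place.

4.9 months

A = (K − N₀)/N₀ = (4670 − 772)/772 = 5.0492.
Solve 4670/(1 + 5.0492·e^(−0.33t)) = 2335: 1 + 5.0492·e^(−0.33t) = 2, so e^(−0.33t) = 0.19805.
−0.33·t = ln(0.19805) = -1.6192, so t = 1.6192/0.33 = 4.9068.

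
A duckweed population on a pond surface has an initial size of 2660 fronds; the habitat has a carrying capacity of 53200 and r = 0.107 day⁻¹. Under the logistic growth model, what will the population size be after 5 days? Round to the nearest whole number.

A = (K − N₀)/N₀ = (53200 − 2660)/2660 = 19.
N(t) = K/(1 + A·e^(−rt)) = 53200/(1 + 19×e^(−0.107×5)).
e^(−0.535) = 0.58567; denominator = 1 + 19×0.58567 = 12.128.
N = 53200/12.128 = 4386.65.

4387 fronds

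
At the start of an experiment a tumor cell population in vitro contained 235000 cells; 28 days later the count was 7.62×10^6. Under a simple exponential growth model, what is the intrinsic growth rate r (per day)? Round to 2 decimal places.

0.12 per day

From N(t) = N₀·e^(rt): e^(r·28) = 7.62×10^6/235000 = 32.426.
r·28 = ln(32.426) = 3.4789, so r = 3.4789/28 = 0.12425.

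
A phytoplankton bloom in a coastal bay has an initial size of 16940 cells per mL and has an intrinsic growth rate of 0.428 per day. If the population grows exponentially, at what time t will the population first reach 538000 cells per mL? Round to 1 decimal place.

8.1 days

Set N₀·e^(rt) = 538000: e^(0.428·t) = 538000/16940 = 31.759.
0.428·t = ln(31.759) = 3.4582, so t = 3.4582/0.428 = 8.0799.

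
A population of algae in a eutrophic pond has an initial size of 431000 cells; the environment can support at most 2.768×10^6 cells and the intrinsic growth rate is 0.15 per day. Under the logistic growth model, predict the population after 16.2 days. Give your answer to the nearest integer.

A = (K − N₀)/N₀ = (2.768×10^6 − 431000)/431000 = 5.4223.
N(t) = K/(1 + A·e^(−rt)) = 2.768×10^6/(1 + 5.4223×e^(−0.15×16.2)).
e^(−2.43) = 0.088037; denominator = 1 + 5.4223×0.088037 = 1.4774.
N = 2.768×10^6/1.4774 = 1.873613×10^6.

1873613 cells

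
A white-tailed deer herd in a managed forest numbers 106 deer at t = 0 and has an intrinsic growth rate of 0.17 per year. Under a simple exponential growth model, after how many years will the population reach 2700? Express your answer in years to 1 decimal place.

19.0 years

Set N₀·e^(rt) = 2700: e^(0.17·t) = 2700/106 = 25.472.
0.17·t = ln(25.472) = 3.2376, so t = 3.2376/0.17 = 19.045.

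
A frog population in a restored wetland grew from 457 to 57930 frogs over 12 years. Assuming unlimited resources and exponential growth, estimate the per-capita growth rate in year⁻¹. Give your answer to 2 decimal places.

0.40 per year

From N(t) = N₀·e^(rt): e^(r·12) = 57930/457 = 126.76.
r·12 = ln(126.76) = 4.8423, so r = 4.8423/12 = 0.40353.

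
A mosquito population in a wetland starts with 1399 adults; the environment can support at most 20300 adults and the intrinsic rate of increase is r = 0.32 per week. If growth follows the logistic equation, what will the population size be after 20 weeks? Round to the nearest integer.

19854 adults

A = (K − N₀)/N₀ = (20300 − 1399)/1399 = 13.51.
N(t) = K/(1 + A·e^(−rt)) = 20300/(1 + 13.51×e^(−0.32×20)).
e^(−6.4) = 0.0016616; denominator = 1 + 13.51×0.0016616 = 1.0224.
N = 20300/1.0224 = 19854.3.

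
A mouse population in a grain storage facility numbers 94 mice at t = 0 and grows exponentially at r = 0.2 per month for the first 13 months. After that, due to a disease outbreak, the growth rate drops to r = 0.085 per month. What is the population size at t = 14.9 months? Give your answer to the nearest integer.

1487 mice

Phase 1: N(13) = 94·e^(0.2×13) = 94·e^2.6 = 1265.59.
Phase 2 runs for 14.9 − 13 = 1.9 months at r = 0.085.
N(14.9) = 1265.59·e^(0.085×1.9) = 1265.59·e^0.1615 = 1487.41.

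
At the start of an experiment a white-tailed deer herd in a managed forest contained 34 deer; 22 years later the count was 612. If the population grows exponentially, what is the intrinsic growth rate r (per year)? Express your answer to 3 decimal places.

0.131 per year

From N(t) = N₀·e^(rt): e^(r·22) = 612/34 = 18.
r·22 = ln(18) = 2.8904, so r = 2.8904/22 = 0.13138.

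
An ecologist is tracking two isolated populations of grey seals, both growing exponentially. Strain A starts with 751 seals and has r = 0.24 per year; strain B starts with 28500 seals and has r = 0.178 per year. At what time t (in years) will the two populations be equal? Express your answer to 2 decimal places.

Set 751·e^(0.24t) = 28500·e^(0.178t).
e^((0.24 − 0.178)t) = 28500/751 → e^(0.062·t) = 37.949.
0.062·t = ln(37.949) = 3.6363, so t = 3.6363/0.062 = 58.649.

58.65 years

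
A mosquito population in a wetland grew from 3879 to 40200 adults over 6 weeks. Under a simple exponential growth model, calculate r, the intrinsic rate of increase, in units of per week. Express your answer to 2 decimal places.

From N(t) = N₀·e^(rt): e^(r·6) = 40200/3879 = 10.363.
r·6 = ln(10.363) = 2.3383, so r = 2.3383/6 = 0.38971.

0.39 per week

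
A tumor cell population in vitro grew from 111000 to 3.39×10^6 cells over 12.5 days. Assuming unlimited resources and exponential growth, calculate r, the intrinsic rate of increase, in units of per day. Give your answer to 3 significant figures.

0.274 per day

From N(t) = N₀·e^(rt): e^(r·12.5) = 3.39×10^6/111000 = 30.541.
r·12.5 = ln(30.541) = 3.4191, so r = 3.4191/12.5 = 0.27352.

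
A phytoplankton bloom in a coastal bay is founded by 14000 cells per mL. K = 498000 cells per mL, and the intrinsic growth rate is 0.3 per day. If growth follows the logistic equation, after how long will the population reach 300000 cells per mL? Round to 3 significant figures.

A = (K − N₀)/N₀ = (498000 − 14000)/14000 = 34.571.
Solve 498000/(1 + 34.571·e^(−0.3t)) = 300000: 1 + 34.571·e^(−0.3t) = 1.66, so e^(−0.3t) = 0.0190909.
−0.3·t = ln(0.0190909) = -3.9585, so t = 3.9585/0.3 = 13.195.

13.2 days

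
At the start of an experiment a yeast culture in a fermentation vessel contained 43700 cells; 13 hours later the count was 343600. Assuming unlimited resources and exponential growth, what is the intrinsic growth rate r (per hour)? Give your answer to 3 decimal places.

From N(t) = N₀·e^(rt): e^(r·13) = 343600/43700 = 7.8627.
r·13 = ln(7.8627) = 2.0621, so r = 2.0621/13 = 0.15863.

0.159 per hour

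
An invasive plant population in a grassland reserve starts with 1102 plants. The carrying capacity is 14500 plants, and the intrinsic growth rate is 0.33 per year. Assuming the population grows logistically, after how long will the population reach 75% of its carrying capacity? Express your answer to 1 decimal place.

A = (K − N₀)/N₀ = (14500 − 1102)/1102 = 12.158.
Solve 14500/(1 + 12.158·e^(−0.33t)) = 10875: 1 + 12.158·e^(−0.33t) = 1.3333, so e^(−0.33t) = 0.027417.
−0.33·t = ln(0.027417) = -3.5966, so t = 3.5966/0.33 = 10.899.

10.9 years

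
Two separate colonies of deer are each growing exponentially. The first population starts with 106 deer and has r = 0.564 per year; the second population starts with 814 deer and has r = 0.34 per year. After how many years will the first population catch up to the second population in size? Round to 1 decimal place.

9.1 years

Set 106·e^(0.564t) = 814·e^(0.34t).
e^((0.564 − 0.34)t) = 814/106 → e^(0.224·t) = 7.6792.
0.224·t = ln(7.6792) = 2.0385, so t = 2.0385/0.224 = 9.1005.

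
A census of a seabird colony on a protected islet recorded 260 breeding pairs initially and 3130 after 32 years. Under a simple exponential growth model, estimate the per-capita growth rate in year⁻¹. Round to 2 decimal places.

0.08 per year

From N(t) = N₀·e^(rt): e^(r·32) = 3130/260 = 12.038.
r·32 = ln(12.038) = 2.4881, so r = 2.4881/32 = 0.077753.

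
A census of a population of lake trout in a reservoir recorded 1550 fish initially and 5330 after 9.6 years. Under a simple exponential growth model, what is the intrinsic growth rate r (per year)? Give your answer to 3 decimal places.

0.129 per year

From N(t) = N₀·e^(rt): e^(r·9.6) = 5330/1550 = 3.4387.
r·9.6 = ln(3.4387) = 1.2351, so r = 1.2351/9.6 = 0.12866.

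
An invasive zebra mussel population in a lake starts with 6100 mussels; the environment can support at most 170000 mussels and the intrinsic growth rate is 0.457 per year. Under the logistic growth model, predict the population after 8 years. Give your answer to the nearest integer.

A = (K − N₀)/N₀ = (170000 − 6100)/6100 = 26.869.
N(t) = K/(1 + A·e^(−rt)) = 170000/(1 + 26.869×e^(−0.457×8)).
e^(−3.656) = 0.025836; denominator = 1 + 26.869×0.025836 = 1.6942.
N = 170000/1.6942 = 100344.

100344 mussels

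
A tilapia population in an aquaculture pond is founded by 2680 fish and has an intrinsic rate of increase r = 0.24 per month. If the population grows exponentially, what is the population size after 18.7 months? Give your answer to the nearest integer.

238368 fish

N(t) = N₀·e^(rt) = 2680 × e^(0.24×18.7) = 2680 × e^4.488.
e^4.488 ≈ 88.943, so N ≈ 2680 × 88.943 = 238368.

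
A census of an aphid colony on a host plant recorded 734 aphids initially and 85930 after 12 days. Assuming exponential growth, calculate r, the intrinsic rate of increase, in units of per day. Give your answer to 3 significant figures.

From N(t) = N₀·e^(rt): e^(r·12) = 85930/734 = 117.07.
r·12 = ln(117.07) = 4.7628, so r = 4.7628/12 = 0.3969.

0.397 per day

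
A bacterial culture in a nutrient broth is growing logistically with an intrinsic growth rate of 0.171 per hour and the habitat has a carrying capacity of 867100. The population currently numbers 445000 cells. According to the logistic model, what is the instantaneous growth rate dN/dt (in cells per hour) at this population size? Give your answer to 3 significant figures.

37000 cells per hour

dN/dt = rN(1 − N/K) = 0.171 × 445000 × (1 − 445000/867100).
1 − 445000/867100 = 0.4868; dN/dt = 0.171 × 445000 × 0.4868 = 37043.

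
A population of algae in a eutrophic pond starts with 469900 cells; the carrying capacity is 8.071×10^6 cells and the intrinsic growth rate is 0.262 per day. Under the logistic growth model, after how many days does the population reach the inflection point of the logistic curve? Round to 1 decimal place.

10.6 days

Logistic growth is fastest at N = K/2 = 4.0355×10^6.
A = (K − N₀)/N₀ = 16.176. Set K/(1 + A·e^(−rt)) = K/2 → A·e^(−rt) = 1.
e^(−0.262t) = 1/16.176 = 0.06182, so t = ln(16.176)/0.262 = 2.7835/0.262 = 10.624.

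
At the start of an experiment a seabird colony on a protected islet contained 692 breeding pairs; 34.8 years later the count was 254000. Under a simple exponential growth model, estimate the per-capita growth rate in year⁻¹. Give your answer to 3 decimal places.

0.170 per year

From N(t) = N₀·e^(rt): e^(r·34.8) = 254000/692 = 367.05.
r·34.8 = ln(367.05) = 5.9055, so r = 5.9055/34.8 = 0.1697.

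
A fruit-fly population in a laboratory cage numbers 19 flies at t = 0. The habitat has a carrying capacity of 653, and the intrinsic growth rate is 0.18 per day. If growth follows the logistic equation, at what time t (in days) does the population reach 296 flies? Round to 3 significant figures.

A = (K − N₀)/N₀ = (653 − 19)/19 = 33.368.
Solve 653/(1 + 33.368·e^(−0.18t)) = 296: 1 + 33.368·e^(−0.18t) = 2.2061, so e^(−0.18t) = 0.0361444.
−0.18·t = ln(0.0361444) = -3.3202, so t = 3.3202/0.18 = 18.446.

18.4 days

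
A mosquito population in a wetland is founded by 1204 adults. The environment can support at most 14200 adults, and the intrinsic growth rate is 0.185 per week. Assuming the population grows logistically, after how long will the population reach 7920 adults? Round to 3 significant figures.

14.1 weeks

A = (K − N₀)/N₀ = (14200 − 1204)/1204 = 10.794.
Solve 14200/(1 + 10.794·e^(−0.185t)) = 7920: 1 + 10.794·e^(−0.185t) = 1.7929, so e^(−0.185t) = 0.0734601.
−0.185·t = ln(0.0734601) = -2.611, so t = 2.611/0.185 = 14.114.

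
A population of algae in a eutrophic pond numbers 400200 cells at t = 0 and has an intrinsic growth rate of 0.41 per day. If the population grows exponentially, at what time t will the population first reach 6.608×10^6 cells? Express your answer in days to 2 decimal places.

6.84 days

Set N₀·e^(rt) = 6.608×10^6: e^(0.41·t) = 6.608×10^6/400200 = 16.512.
0.41·t = ln(16.512) = 2.8041, so t = 2.8041/0.41 = 6.8392.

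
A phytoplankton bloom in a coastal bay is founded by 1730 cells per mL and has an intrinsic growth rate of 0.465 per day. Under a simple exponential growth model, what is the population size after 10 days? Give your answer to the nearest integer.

N(t) = N₀·e^(rt) = 1730 × e^(0.465×10) = 1730 × e^4.65.
e^4.65 ≈ 104.58, so N ≈ 1730 × 104.58 = 180932.

180932 cells per mL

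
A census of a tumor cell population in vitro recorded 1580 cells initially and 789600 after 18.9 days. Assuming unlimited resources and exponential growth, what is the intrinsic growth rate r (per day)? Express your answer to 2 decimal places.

From N(t) = N₀·e^(rt): e^(r·18.9) = 789600/1580 = 499.75.
r·18.9 = ln(499.75) = 6.2141, so r = 6.2141/18.9 = 0.32879.

0.33 per day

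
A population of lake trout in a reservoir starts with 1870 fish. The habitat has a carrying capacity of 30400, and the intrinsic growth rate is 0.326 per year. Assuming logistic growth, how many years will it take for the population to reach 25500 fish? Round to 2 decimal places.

13.42 years

A = (K − N₀)/N₀ = (30400 − 1870)/1870 = 15.257.
Solve 30400/(1 + 15.257·e^(−0.326t)) = 25500: 1 + 15.257·e^(−0.326t) = 1.1922, so e^(−0.326t) = 0.0125949.
−0.326·t = ln(0.0125949) = -4.3745, so t = 4.3745/0.326 = 13.419.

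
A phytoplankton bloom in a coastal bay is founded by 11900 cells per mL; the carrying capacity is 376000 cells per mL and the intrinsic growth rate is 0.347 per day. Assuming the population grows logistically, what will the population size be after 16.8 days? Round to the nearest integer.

A = (K − N₀)/N₀ = (376000 − 11900)/11900 = 30.597.
N(t) = K/(1 + A·e^(−rt)) = 376000/(1 + 30.597×e^(−0.347×16.8)).
e^(−5.83) = 0.0029393; denominator = 1 + 30.597×0.0029393 = 1.0899.
N = 376000/1.0899 = 344976.

344976 cells per mL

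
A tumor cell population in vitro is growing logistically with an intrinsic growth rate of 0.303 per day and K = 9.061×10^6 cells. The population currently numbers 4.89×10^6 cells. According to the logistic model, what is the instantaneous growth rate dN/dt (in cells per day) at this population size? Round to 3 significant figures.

682000 cells per day

dN/dt = rN(1 − N/K) = 0.303 × 4.89×10^6 × (1 − 4.89×10^6/9.061×10^6).
1 − 4.89×10^6/9.061×10^6 = 0.46032; dN/dt = 0.303 × 4.89×10^6 × 0.46032 = 6.82049×10^5.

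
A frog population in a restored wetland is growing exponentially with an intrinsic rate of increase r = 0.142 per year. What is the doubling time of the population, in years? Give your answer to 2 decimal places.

4.88 years

Doubling time t_d = ln(2)/r = 0.6931/0.142 = 4.8813.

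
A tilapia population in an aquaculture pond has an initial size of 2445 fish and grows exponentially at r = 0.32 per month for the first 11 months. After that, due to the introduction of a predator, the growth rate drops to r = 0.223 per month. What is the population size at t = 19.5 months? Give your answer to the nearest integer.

Phase 1: N(11) = 2445·e^(0.32×11) = 2445·e^3.52 = 82602.9.
Phase 2 runs for 19.5 − 11 = 8.5 months at r = 0.223.
N(19.5) = 82602.9·e^(0.223×8.5) = 82602.9·e^1.895 = 549795.

549795 fish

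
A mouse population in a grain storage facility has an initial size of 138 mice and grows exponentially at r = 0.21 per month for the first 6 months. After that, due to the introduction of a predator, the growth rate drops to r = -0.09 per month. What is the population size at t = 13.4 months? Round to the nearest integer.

Phase 1: N(6) = 138·e^(0.21×6) = 138·e^1.26 = 486.508.
Phase 2 runs for 13.4 − 6 = 7.4 months at r = -0.09.
N(13.4) = 486.508·e^(-0.09×7.4) = 486.508·e^-0.666 = 249.948.

250 mice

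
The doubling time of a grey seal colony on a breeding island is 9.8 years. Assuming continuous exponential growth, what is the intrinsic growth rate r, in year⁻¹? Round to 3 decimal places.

r = ln(2)/t_d = 0.6931/9.8 = 0.070729.

0.071 per year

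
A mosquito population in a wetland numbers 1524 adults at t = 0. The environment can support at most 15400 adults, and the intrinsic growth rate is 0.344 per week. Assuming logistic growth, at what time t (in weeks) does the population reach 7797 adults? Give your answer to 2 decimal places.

6.49 weeks

A = (K − N₀)/N₀ = (15400 − 1524)/1524 = 9.105.
Solve 15400/(1 + 9.105·e^(−0.344t)) = 7797: 1 + 9.105·e^(−0.344t) = 1.9751, so e^(−0.344t) = 0.107097.
−0.344·t = ln(0.107097) = -2.234, so t = 2.234/0.344 = 6.4942.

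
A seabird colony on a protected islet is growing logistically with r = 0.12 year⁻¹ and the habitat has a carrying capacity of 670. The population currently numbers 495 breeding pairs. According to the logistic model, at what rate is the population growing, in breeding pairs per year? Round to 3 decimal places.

15.515 breeding pairs per year

dN/dt = rN(1 − N/K) = 0.12 × 495 × (1 − 495/670).
1 − 495/670 = 0.26119; dN/dt = 0.12 × 495 × 0.26119 = 15.515.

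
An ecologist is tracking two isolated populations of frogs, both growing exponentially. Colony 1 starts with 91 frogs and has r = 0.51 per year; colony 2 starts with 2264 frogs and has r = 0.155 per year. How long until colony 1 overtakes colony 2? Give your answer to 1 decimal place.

9.1 years

Set 91·e^(0.51t) = 2264·e^(0.155t).
e^((0.51 − 0.155)t) = 2264/91 → e^(0.355·t) = 24.879.
0.355·t = ln(24.879) = 3.214, so t = 3.214/0.355 = 9.0536.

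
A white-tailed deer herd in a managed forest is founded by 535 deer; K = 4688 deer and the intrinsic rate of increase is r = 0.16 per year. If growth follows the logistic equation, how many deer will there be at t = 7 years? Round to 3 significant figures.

A = (K − N₀)/N₀ = (4688 − 535)/535 = 7.7626.
N(t) = K/(1 + A·e^(−rt)) = 4688/(1 + 7.7626×e^(−0.16×7)).
e^(−1.12) = 0.32628; denominator = 1 + 7.7626×0.32628 = 3.5328.
N = 4688/3.5328 = 1327.

1330 deer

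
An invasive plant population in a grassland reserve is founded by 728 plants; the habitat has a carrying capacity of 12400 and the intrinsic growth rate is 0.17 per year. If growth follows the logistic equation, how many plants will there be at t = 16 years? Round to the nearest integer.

6031 plants

A = (K − N₀)/N₀ = (12400 − 728)/728 = 16.033.
N(t) = K/(1 + A·e^(−rt)) = 12400/(1 + 16.033×e^(−0.17×16)).
e^(−2.72) = 0.065875; denominator = 1 + 16.033×0.065875 = 2.0562.
N = 12400/2.0562 = 6030.64.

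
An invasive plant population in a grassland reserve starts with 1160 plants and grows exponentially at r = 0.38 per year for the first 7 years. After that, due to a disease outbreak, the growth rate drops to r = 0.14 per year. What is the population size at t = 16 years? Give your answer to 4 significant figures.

Phase 1: N(7) = 1160·e^(0.38×7) = 1160·e^2.66 = 16583.7.
Phase 2 runs for 16 − 7 = 9 years at r = 0.14.
N(16) = 16583.7·e^(0.14×9) = 16583.7·e^1.26 = 58464.5.

58460 plants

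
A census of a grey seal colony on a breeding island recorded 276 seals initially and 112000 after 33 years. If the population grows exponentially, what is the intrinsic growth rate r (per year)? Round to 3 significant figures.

From N(t) = N₀·e^(rt): e^(r·33) = 112000/276 = 405.8.
r·33 = ln(405.8) = 6.0059, so r = 6.0059/33 = 0.182.

0.182 per year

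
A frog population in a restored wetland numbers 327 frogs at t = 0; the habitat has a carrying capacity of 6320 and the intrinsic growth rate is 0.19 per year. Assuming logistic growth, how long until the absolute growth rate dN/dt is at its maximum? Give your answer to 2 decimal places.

Logistic growth is fastest at N = K/2 = 3160.
A = (K − N₀)/N₀ = 18.327. Set K/(1 + A·e^(−rt)) = K/2 → A·e^(−rt) = 1.
e^(−0.19t) = 1/18.327 = 0.0545637, so t = ln(18.327)/0.19 = 2.9084/0.19 = 15.307.

15.31 years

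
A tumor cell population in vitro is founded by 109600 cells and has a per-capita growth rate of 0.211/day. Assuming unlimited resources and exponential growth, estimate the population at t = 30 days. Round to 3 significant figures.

N(t) = N₀·e^(rt) = 109600 × e^(0.211×30) = 109600 × e^6.33.
e^6.33 ≈ 561.16, so N ≈ 109600 × 561.16 = 6.150276×10^7.

61500000 cells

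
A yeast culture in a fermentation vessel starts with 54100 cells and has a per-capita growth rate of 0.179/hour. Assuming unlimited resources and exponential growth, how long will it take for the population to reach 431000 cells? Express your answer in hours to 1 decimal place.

11.6 hours

Set N₀·e^(rt) = 431000: e^(0.179·t) = 431000/54100 = 7.9667.
0.179·t = ln(7.9667) = 2.0753, so t = 2.0753/0.179 = 11.594.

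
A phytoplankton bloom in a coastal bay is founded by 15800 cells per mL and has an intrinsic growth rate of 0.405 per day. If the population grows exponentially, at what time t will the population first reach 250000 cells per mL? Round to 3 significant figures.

Set N₀·e^(rt) = 250000: e^(0.405·t) = 250000/15800 = 15.823.
0.405·t = ln(15.823) = 2.7615, so t = 2.7615/0.405 = 6.8184.

6.82 days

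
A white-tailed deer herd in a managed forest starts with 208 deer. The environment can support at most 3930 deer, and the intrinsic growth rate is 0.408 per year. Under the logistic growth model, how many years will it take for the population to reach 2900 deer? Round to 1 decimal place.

A = (K − N₀)/N₀ = (3930 − 208)/208 = 17.894.
Solve 3930/(1 + 17.894·e^(−0.408t)) = 2900: 1 + 17.894·e^(−0.408t) = 1.3552, so e^(−0.408t) = 0.0198484.
−0.408·t = ln(0.0198484) = -3.9196, so t = 3.9196/0.408 = 9.6069.

9.6 years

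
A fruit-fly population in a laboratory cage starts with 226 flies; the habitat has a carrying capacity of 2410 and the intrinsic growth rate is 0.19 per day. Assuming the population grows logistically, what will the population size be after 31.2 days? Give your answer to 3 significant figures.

A = (K − N₀)/N₀ = (2410 − 226)/226 = 9.6637.
N(t) = K/(1 + A·e^(−rt)) = 2410/(1 + 9.6637×e^(−0.19×31.2)).
e^(−5.928) = 0.0026638; denominator = 1 + 9.6637×0.0026638 = 1.0257.
N = 2410/1.0257 = 2349.52.

2350 flies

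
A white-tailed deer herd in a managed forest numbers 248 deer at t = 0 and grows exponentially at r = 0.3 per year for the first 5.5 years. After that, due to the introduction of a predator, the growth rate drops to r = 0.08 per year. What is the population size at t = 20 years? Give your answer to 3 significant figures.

Phase 1: N(5.5) = 248·e^(0.3×5.5) = 248·e^1.65 = 1291.33.
Phase 2 runs for 20 − 5.5 = 14.5 years at r = 0.08.
N(20) = 1291.33·e^(0.08×14.5) = 1291.33·e^1.16 = 4119.26.

4120 deer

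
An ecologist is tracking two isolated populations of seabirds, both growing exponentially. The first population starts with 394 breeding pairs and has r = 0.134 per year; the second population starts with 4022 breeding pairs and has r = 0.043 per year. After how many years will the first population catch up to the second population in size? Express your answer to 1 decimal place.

Set 394·e^(0.134t) = 4022·e^(0.043t).
e^((0.134 − 0.043)t) = 4022/394 → e^(0.091·t) = 10.208.
0.091·t = ln(10.208) = 2.3232, so t = 2.3232/0.091 = 25.529.

25.5 years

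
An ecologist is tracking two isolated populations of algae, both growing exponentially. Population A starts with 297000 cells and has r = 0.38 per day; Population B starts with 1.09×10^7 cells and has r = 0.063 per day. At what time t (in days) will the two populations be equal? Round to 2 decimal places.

Set 297000·e^(0.38t) = 1.09×10^7·e^(0.063t).
e^((0.38 − 0.063)t) = 1.09×10^7/297000 → e^(0.317·t) = 36.7.
0.317·t = ln(36.7) = 3.6028, so t = 3.6028/0.317 = 11.365.

11.37 days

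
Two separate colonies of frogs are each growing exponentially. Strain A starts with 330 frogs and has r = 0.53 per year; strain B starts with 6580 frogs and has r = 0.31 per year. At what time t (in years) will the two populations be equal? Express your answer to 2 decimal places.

Set 330·e^(0.53t) = 6580·e^(0.31t).
e^((0.53 − 0.31)t) = 6580/330 → e^(0.22·t) = 19.939.
0.22·t = ln(19.939) = 2.9927, so t = 2.9927/0.22 = 13.603.

13.60 years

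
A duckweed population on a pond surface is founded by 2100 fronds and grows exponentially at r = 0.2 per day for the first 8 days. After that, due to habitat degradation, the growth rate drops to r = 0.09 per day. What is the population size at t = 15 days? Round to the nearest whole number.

Phase 1: N(8) = 2100·e^(0.2×8) = 2100·e^1.6 = 10401.4.
Phase 2 runs for 15 − 8 = 7 days at r = 0.09.
N(15) = 10401.4·e^(0.09×7) = 10401.4·e^0.63 = 19529.7.

19530 fronds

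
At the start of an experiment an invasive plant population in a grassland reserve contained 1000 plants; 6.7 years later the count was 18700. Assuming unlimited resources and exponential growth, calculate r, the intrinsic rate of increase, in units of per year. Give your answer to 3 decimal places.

0.437 per year

From N(t) = N₀·e^(rt): e^(r·6.7) = 18700/1000 = 18.7.
r·6.7 = ln(18.7) = 2.9285, so r = 2.9285/6.7 = 0.43709.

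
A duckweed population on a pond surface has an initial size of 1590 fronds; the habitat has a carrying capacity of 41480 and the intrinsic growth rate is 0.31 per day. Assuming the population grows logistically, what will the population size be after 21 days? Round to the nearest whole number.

39987 fronds

A = (K − N₀)/N₀ = (41480 − 1590)/1590 = 25.088.
N(t) = K/(1 + A·e^(−rt)) = 41480/(1 + 25.088×e^(−0.31×21)).
e^(−6.51) = 0.0014885; denominator = 1 + 25.088×0.0014885 = 1.0373.
N = 41480/1.0373 = 39986.8.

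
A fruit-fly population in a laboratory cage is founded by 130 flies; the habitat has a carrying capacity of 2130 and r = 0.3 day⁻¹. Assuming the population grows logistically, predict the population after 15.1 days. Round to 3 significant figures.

1830 flies

A = (K − N₀)/N₀ = (2130 − 130)/130 = 15.385.
N(t) = K/(1 + A·e^(−rt)) = 2130/(1 + 15.385×e^(−0.3×15.1)).
e^(−4.53) = 0.010781; denominator = 1 + 15.385×0.010781 = 1.1659.
N = 2130/1.1659 = 1826.98.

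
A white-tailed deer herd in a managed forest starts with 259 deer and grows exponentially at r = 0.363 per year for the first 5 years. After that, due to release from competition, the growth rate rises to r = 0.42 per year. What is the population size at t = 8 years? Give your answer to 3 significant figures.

Phase 1: N(5) = 259·e^(0.363×5) = 259·e^1.815 = 1590.54.
Phase 2 runs for 8 − 5 = 3 years at r = 0.42.
N(8) = 1590.54·e^(0.42×3) = 1590.54·e^1.26 = 5607.32.

5610 deer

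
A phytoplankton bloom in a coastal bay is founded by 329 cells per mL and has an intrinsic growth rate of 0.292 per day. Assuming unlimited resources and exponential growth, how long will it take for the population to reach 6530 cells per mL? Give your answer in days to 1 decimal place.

10.2 days

Set N₀·e^(rt) = 6530: e^(0.292·t) = 6530/329 = 19.848.
0.292·t = ln(19.848) = 2.9881, so t = 2.9881/0.292 = 10.233.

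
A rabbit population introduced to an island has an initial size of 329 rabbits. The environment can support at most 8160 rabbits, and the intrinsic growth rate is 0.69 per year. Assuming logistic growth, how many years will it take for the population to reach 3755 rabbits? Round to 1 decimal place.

4.4 years

A = (K − N₀)/N₀ = (8160 − 329)/329 = 23.802.
Solve 8160/(1 + 23.802·e^(−0.69t)) = 3755: 1 + 23.802·e^(−0.69t) = 2.1731, so e^(−0.69t) = 0.049285.
−0.69·t = ln(0.049285) = -3.0101, so t = 3.0101/0.69 = 4.3625.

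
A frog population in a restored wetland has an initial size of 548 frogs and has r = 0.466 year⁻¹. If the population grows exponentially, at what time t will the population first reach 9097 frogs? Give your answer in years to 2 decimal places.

Set N₀·e^(rt) = 9097: e^(0.466·t) = 9097/548 = 16.6.
0.466·t = ln(16.6) = 2.8094, so t = 2.8094/0.466 = 6.0288.

6.03 years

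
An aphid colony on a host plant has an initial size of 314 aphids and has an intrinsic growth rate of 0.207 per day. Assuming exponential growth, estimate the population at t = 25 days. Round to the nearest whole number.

N(t) = N₀·e^(rt) = 314 × e^(0.207×25) = 314 × e^5.175.
e^5.175 ≈ 176.8, so N ≈ 314 × 176.8 = 55514.1.

55514 aphids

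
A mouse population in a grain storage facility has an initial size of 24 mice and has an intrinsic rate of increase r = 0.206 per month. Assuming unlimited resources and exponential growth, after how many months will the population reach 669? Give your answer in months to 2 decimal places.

16.15 months

Set N₀·e^(rt) = 669: e^(0.206·t) = 669/24 = 27.875.
0.206·t = ln(27.875) = 3.3277, so t = 3.3277/0.206 = 16.154.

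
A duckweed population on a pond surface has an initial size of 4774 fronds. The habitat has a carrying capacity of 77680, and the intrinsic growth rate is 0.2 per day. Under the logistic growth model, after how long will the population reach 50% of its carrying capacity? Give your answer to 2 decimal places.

A = (K − N₀)/N₀ = (77680 − 4774)/4774 = 15.271.
Solve 77680/(1 + 15.271·e^(−0.2t)) = 38840: 1 + 15.271·e^(−0.2t) = 2, so e^(−0.2t) = 0.0654816.
−0.2·t = ln(0.0654816) = -2.726, so t = 2.726/0.2 = 13.63.

13.63 days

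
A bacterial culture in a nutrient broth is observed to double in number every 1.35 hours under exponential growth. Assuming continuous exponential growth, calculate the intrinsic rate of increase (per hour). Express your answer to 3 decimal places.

r = ln(2)/t_d = 0.6931/1.35 = 0.51344.

0.513 per hour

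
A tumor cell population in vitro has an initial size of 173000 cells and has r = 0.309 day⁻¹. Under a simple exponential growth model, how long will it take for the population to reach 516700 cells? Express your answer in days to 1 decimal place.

3.5 days

Set N₀·e^(rt) = 516700: e^(0.309·t) = 516700/173000 = 2.9867.
0.309·t = ln(2.9867) = 1.0942, so t = 1.0942/0.309 = 3.541.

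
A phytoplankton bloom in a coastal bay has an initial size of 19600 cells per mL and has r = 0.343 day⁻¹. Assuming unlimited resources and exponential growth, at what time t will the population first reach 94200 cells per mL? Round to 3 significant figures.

4.58 days

Set N₀·e^(rt) = 94200: e^(0.343·t) = 94200/19600 = 4.8061.
0.343·t = ln(4.8061) = 1.5699, so t = 1.5699/0.343 = 4.5769.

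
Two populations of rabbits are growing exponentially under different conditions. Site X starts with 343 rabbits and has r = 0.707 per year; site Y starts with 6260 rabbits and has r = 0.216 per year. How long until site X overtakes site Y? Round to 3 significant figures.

Set 343·e^(0.707t) = 6260·e^(0.216t).
e^((0.707 − 0.216)t) = 6260/343 → e^(0.491·t) = 18.251.
0.491·t = ln(18.251) = 2.9042, so t = 2.9042/0.491 = 5.9149.

5.91 years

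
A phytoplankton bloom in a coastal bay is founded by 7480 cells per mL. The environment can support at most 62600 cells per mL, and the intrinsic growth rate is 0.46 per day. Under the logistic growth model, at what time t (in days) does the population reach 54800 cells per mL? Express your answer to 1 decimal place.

A = (K − N₀)/N₀ = (62600 − 7480)/7480 = 7.369.
Solve 62600/(1 + 7.369·e^(−0.46t)) = 54800: 1 + 7.369·e^(−0.46t) = 1.1423, so e^(−0.46t) = 0.0193155.
−0.46·t = ln(0.0193155) = -3.9468, so t = 3.9468/0.46 = 8.5801.

8.6 days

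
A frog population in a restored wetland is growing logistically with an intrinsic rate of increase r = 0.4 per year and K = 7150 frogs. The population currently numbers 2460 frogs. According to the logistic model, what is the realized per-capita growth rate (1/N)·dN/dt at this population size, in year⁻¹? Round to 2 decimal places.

0.26 per year

(1/N)·dN/dt = r(1 − N/K) = 0.4 × (1 − 2460/7150).
= 0.4 × 0.65594 = 0.26238.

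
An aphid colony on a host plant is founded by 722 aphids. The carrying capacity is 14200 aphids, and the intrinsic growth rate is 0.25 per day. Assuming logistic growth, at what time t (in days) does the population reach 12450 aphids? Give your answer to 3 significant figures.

A = (K − N₀)/N₀ = (14200 − 722)/722 = 18.668.
Solve 14200/(1 + 18.668·e^(−0.25t)) = 12450: 1 + 18.668·e^(−0.25t) = 1.1406, so e^(−0.25t) = 0.00752975.
−0.25·t = ln(0.00752975) = -4.8889, so t = 4.8889/0.25 = 19.556.

19.6 days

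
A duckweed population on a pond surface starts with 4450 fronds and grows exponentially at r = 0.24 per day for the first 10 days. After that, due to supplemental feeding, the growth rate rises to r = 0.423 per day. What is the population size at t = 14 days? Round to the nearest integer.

266375 fronds

Phase 1: N(10) = 4450·e^(0.24×10) = 4450·e^2.4 = 49053.1.
Phase 2 runs for 14 − 10 = 4 days at r = 0.423.
N(14) = 49053.1·e^(0.423×4) = 49053.1·e^1.692 = 266375.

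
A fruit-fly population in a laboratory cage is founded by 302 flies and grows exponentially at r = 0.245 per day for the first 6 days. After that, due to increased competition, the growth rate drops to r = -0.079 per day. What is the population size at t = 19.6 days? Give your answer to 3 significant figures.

Phase 1: N(6) = 302·e^(0.245×6) = 302·e^1.47 = 1313.47.
Phase 2 runs for 19.6 − 6 = 13.6 days at r = -0.079.
N(19.6) = 1313.47·e^(-0.079×13.6) = 1313.47·e^-1.074 = 448.553.

449 flies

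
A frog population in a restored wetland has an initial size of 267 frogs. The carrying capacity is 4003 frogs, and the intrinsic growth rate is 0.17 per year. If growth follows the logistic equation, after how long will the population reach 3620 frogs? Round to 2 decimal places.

28.73 years

A = (K − N₀)/N₀ = (4003 − 267)/267 = 13.993.
Solve 4003/(1 + 13.993·e^(−0.17t)) = 3620: 1 + 13.993·e^(−0.17t) = 1.1058, so e^(−0.17t) = 0.00756127.
−0.17·t = ln(0.00756127) = -4.8847, so t = 4.8847/0.17 = 28.734.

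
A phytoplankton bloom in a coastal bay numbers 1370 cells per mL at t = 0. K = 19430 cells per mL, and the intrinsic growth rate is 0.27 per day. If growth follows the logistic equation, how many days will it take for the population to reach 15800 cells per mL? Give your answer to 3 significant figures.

A = (K − N₀)/N₀ = (19430 − 1370)/1370 = 13.182.
Solve 19430/(1 + 13.182·e^(−0.27t)) = 15800: 1 + 13.182·e^(−0.27t) = 1.2297, so e^(−0.27t) = 0.0174282.
−0.27·t = ln(0.0174282) = -4.0497, so t = 4.0497/0.27 = 14.999.

15.0 days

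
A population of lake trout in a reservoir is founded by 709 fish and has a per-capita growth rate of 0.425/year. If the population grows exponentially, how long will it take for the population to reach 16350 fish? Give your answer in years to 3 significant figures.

Set N₀·e^(rt) = 16350: e^(0.425·t) = 16350/709 = 23.061.
0.425·t = ln(23.061) = 3.1381, so t = 3.1381/0.425 = 7.3838.

7.38 years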